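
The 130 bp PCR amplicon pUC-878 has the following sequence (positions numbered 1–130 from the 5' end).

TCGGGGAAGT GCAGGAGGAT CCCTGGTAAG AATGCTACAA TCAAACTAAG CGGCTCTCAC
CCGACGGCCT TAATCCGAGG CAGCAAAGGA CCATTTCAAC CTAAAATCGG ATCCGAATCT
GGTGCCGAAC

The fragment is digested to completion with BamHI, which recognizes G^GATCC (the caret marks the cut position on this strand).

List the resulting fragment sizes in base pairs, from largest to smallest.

92, 21, 17 bp

BamHI sites (GGATCC) start at positions 17, 109.
BamHI cuts after the first base of each site, so after positions 17, 109.
Linear molecule, 2 cuts → 3 fragments:
  1–17 → 17 bp
  18–109 → 92 bp
  110–130 → 21 bp
Sorted largest to smallest: 92, 21, 17 bp.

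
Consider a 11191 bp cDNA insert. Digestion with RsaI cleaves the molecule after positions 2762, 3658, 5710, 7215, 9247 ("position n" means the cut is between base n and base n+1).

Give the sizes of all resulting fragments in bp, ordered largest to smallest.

Linear molecule, 5 cuts → 6 fragments:
  2762 − 0 = 2762 bp
  3658 − 2762 = 896 bp
  5710 − 3658 = 2052 bp
  7215 − 5710 = 1505 bp
  9247 − 7215 = 2032 bp
  11191 − 9247 = 1944 bp
Sorted largest to smallest: 2762, 2052, 2032, 1944, 1505, 896 bp.

2762, 2052, 2032, 1944, 1505, 896 bp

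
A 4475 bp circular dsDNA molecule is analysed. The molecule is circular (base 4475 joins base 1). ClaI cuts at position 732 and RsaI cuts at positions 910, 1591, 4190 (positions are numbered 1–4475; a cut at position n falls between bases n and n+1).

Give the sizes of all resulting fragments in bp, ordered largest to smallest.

2599, 1017, 681, 178 bp

Combined cut positions (sorted): 732, 910, 1591, 4190.
Circular molecule, 4 cuts → 4 fragments:
  910 − 732 = 178 bp
  1591 − 910 = 681 bp
  4190 − 1591 = 2599 bp
  wrap: 4475 − 4190 + 732 = 1017 bp
Sorted largest to smallest: 2599, 1017, 681, 178 bp.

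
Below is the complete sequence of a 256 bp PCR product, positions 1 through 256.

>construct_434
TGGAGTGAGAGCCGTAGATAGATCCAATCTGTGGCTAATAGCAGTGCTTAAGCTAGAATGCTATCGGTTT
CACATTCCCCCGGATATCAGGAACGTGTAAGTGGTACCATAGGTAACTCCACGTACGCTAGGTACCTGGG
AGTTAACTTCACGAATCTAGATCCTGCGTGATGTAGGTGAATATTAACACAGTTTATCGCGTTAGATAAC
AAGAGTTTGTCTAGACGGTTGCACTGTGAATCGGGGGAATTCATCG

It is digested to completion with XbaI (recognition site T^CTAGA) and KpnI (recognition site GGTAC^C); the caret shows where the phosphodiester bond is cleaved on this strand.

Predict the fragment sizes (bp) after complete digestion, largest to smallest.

107, 64, 36, 28, 21 bp

XbaI sites (TCTAGA) start at positions 156, 220.
XbaI cuts after the first base of each site, so after positions 156, 220.
KpnI sites (GGTACC) start at positions 103, 131.
KpnI cuts after base 5 of each site (before the last base), so after positions 107, 135.
Combined cut positions: 107, 135, 156, 220.
Linear molecule, 4 cuts → 5 fragments:
  1–107 → 107 bp
  108–135 → 28 bp
  136–156 → 21 bp
  157–220 → 64 bp
  221–256 → 36 bp
Sorted largest to smallest: 107, 64, 36, 28, 21 bp.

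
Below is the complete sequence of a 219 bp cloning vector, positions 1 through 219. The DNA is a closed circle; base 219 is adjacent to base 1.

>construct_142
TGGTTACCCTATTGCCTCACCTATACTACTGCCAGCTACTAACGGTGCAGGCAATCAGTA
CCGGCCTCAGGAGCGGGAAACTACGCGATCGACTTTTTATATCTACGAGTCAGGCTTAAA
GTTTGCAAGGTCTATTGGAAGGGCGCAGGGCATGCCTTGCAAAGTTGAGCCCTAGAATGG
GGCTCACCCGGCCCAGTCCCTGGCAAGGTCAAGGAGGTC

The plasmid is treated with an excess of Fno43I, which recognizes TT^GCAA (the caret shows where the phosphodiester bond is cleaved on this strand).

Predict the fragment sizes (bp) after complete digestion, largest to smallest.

185, 34 bp

Fno43I sites (TTGCAA) start at positions 123, 157.
Fno43I cuts after base 2 of each site, so after positions 124, 158.
Circular molecule, 2 cuts → 2 fragments:
  125–158 → 34 bp
  159–219 then 1–124 → 61 + 124 = 185 bp
Sorted largest to smallest: 185, 34 bp.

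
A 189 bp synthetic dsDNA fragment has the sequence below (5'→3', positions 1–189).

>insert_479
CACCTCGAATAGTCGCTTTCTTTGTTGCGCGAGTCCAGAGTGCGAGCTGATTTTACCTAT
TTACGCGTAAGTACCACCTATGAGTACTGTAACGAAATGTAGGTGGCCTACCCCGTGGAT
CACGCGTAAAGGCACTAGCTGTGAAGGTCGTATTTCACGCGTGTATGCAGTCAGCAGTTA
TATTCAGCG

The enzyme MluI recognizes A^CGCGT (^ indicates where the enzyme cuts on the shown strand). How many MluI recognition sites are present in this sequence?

3

ACGCGT occurs starting at positions 63, 122, 157.
MluI cuts at 3 sites.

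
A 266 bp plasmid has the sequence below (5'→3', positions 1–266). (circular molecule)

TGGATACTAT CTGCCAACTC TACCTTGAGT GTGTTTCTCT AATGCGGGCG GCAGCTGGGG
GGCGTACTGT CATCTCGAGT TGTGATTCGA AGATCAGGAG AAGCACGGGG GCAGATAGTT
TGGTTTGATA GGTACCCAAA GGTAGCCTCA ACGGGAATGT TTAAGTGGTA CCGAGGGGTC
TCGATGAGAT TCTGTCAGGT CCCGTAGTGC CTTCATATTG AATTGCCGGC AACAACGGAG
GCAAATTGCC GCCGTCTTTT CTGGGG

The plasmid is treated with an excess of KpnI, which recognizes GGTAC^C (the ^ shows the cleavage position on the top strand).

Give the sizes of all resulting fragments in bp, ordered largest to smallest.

KpnI sites (GGTACC) start at positions 131, 167.
KpnI cuts after base 5 of each site (before the last base), so after positions 135, 171.
Circular molecule, 2 cuts → 2 fragments:
  136–171 → 36 bp
  172–266 then 1–135 → 95 + 135 = 230 bp
Sorted largest to smallest: 230, 36 bp.

230, 36 bp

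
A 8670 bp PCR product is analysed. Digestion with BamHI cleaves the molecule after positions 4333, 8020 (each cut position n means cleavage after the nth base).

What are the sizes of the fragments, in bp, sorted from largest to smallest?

4333, 3687, 650 bp

Linear molecule, 2 cuts → 3 fragments:
  4333 − 0 = 4333 bp
  8020 − 4333 = 3687 bp
  8670 − 8020 = 650 bp
Sorted largest to smallest: 4333, 3687, 650 bp.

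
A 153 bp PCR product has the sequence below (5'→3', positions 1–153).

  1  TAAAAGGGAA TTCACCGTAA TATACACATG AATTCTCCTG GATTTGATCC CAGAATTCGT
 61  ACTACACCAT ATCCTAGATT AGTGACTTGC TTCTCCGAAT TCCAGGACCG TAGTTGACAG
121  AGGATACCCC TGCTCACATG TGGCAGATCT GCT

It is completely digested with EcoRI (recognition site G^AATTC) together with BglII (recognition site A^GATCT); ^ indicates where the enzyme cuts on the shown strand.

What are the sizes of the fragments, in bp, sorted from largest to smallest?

48, 44, 23, 22, 8, 8 bp

EcoRI sites (GAATTC) start at positions 8, 30, 53, 97.
EcoRI cuts after the first base of each site, so after positions 8, 30, 53, 97.
The BglII site (AGATCT) starts at position 145.
BglII cuts after the first base of each site, so after position 145.
Combined cut positions: 8, 30, 53, 97, 145.
Linear molecule, 5 cuts → 6 fragments:
  1–8 → 8 bp
  9–30 → 22 bp
  31–53 → 23 bp
  54–97 → 44 bp
  98–145 → 48 bp
  146–153 → 8 bp
Sorted largest to smallest: 48, 44, 23, 22, 8, 8 bp.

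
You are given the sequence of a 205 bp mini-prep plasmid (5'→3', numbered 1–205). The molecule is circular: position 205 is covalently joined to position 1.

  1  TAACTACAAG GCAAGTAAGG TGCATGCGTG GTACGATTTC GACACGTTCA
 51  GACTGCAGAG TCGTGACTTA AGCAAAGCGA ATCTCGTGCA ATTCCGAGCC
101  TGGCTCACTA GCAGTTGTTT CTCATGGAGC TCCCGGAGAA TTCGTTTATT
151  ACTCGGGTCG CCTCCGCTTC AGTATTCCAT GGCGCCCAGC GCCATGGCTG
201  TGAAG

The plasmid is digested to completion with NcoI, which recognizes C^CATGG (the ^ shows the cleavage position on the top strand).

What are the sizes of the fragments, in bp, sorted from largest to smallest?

NcoI sites (CCATGG) start at positions 177, 192.
NcoI cuts after the first base of each site, so after positions 177, 192.
Circular molecule, 2 cuts → 2 fragments:
  178–192 → 15 bp
  193–205 then 1–177 → 13 + 177 = 190 bp
Sorted largest to smallest: 190, 15 bp.

190, 15 bp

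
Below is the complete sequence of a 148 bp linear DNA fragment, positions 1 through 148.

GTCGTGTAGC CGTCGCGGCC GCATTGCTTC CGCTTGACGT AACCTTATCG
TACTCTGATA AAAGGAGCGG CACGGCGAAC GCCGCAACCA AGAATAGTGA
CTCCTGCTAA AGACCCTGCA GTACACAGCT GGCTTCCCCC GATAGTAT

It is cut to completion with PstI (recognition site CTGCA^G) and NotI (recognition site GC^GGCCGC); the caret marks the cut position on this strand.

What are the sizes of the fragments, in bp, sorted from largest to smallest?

104, 28, 16 bp

The PstI site (CTGCAG) starts at position 116.
PstI cuts after base 5 of each site (before the last base), so after position 120.
The NotI site (GCGGCCGC) starts at position 15.
NotI cuts after base 2 of each site, so after position 16.
Combined cut positions: 16, 120.
Linear molecule, 2 cuts → 3 fragments:
  1–16 → 16 bp
  17–120 → 104 bp
  121–148 → 28 bp
Sorted largest to smallest: 104, 28, 16 bp.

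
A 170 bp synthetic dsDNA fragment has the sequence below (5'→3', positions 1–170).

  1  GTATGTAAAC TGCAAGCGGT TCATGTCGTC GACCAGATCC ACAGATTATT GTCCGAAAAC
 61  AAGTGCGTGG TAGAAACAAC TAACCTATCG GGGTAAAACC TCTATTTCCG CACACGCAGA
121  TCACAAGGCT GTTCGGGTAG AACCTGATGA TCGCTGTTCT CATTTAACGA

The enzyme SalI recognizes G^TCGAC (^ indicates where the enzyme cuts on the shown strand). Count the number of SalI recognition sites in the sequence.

GTCGAC occurs starting at position 28.
SalI cuts at 1 site.

1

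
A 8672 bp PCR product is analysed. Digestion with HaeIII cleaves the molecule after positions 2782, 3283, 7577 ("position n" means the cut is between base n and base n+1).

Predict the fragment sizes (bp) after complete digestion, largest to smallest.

4294, 2782, 1095, 501 bp

Linear molecule, 3 cuts → 4 fragments:
  2782 − 0 = 2782 bp
  3283 − 2782 = 501 bp
  7577 − 3283 = 4294 bp
  8672 − 7577 = 1095 bp
Sorted largest to smallest: 4294, 2782, 1095, 501 bp.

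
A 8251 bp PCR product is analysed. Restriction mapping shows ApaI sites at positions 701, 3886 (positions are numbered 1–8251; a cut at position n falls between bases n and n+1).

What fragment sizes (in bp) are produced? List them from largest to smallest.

Linear molecule, 2 cuts → 3 fragments:
  701 − 0 = 701 bp
  3886 − 701 = 3185 bp
  8251 − 3886 = 4365 bp
Sorted largest to smallest: 4365, 3185, 701 bp.

4365, 3185, 701 bp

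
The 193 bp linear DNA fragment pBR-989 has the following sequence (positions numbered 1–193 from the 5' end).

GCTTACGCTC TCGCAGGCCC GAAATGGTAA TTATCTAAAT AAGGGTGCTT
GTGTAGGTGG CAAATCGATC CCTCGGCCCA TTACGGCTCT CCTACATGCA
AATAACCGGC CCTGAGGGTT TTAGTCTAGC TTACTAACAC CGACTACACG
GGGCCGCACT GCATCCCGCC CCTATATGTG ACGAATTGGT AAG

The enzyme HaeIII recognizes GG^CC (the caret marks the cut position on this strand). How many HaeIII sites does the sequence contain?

4

GGCC occurs starting at positions 16, 75, 108, 152.
HaeIII cuts at 4 sites.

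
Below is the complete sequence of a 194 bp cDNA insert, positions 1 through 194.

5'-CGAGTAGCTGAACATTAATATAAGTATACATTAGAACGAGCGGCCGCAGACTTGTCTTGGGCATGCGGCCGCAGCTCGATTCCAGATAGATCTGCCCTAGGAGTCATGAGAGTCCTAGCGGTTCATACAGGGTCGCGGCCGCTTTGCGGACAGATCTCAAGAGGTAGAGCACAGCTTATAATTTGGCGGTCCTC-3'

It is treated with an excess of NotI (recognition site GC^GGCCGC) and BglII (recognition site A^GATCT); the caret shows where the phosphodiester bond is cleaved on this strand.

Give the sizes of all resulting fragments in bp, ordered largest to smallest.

NotI sites (GCGGCCGC) start at positions 40, 65, 135.
NotI cuts after base 2 of each site, so after positions 41, 66, 136.
BglII sites (AGATCT) start at positions 88, 152.
BglII cuts after the first base of each site, so after positions 88, 152.
Combined cut positions: 41, 66, 88, 136, 152.
Linear molecule, 5 cuts → 6 fragments:
  1–41 → 41 bp
  42–66 → 25 bp
  67–88 → 22 bp
  89–136 → 48 bp
  137–152 → 16 bp
  153–194 → 42 bp
Sorted largest to smallest: 48, 42, 41, 25, 22, 16 bp.

48, 42, 41, 25, 22, 16 bp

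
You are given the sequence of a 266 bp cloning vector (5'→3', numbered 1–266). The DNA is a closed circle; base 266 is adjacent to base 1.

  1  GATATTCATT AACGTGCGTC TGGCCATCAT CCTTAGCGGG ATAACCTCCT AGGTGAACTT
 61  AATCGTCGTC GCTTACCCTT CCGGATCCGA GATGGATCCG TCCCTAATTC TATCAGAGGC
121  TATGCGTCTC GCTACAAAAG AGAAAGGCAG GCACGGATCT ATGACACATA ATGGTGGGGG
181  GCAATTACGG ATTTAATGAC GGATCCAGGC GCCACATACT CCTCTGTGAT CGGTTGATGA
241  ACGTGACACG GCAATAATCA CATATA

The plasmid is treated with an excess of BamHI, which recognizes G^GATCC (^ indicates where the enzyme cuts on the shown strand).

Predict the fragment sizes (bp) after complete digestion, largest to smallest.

148, 107, 11 bp

BamHI sites (GGATCC) start at positions 83, 94, 201.
BamHI cuts after the first base of each site, so after positions 83, 94, 201.
Circular molecule, 3 cuts → 3 fragments:
  84–94 → 11 bp
  95–201 → 107 bp
  202–266 then 1–83 → 65 + 83 = 148 bp
Sorted largest to smallest: 148, 107, 11 bp.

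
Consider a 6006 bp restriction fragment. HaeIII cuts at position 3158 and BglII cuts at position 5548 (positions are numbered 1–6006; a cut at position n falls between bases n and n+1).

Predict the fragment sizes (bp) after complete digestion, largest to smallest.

3158, 2390, 458 bp

Combined cut positions (sorted): 3158, 5548.
Linear molecule, 2 cuts → 3 fragments:
  3158 − 0 = 3158 bp
  5548 − 3158 = 2390 bp
  6006 − 5548 = 458 bp
Sorted largest to smallest: 3158, 2390, 458 bp.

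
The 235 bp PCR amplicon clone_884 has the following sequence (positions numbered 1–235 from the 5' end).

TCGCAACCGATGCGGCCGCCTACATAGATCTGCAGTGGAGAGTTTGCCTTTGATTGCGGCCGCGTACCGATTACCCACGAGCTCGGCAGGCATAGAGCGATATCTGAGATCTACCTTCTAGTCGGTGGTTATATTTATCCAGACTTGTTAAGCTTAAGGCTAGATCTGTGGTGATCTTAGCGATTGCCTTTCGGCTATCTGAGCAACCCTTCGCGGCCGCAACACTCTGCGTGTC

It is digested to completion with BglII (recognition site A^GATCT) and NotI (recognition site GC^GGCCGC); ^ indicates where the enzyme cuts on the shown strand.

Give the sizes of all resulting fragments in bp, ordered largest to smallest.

BglII sites (AGATCT) start at positions 26, 107, 162.
BglII cuts after the first base of each site, so after positions 26, 107, 162.
NotI sites (GCGGCCGC) start at positions 12, 56, 213.
NotI cuts after base 2 of each site, so after positions 13, 57, 214.
Combined cut positions: 13, 26, 57, 107, 162, 214.
Linear molecule, 6 cuts → 7 fragments:
  1–13 → 13 bp
  14–26 → 13 bp
  27–57 → 31 bp
  58–107 → 50 bp
  108–162 → 55 bp
  163–214 → 52 bp
  215–235 → 21 bp
Sorted largest to smallest: 55, 52, 50, 31, 21, 13, 13 bp.

55, 52, 50, 31, 21, 13, 13 bp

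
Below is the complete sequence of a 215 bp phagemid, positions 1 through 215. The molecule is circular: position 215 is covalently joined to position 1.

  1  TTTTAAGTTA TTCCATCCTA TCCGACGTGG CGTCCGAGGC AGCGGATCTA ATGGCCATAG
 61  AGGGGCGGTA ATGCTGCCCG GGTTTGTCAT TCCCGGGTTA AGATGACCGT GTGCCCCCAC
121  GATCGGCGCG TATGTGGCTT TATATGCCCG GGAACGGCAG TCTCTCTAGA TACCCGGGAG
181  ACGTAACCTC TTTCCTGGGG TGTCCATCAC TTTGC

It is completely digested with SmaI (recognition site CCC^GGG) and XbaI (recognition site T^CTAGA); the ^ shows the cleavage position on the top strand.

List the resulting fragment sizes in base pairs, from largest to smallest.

119, 55, 16, 15, 10 bp

SmaI sites (CCCGGG) start at positions 77, 92, 147, 173.
SmaI cuts after base 3 of each site, so after positions 79, 94, 149, 175.
The XbaI site (TCTAGA) starts at position 165.
XbaI cuts after the first base of each site, so after position 165.
Combined cut positions: 79, 94, 149, 165, 175.
Circular molecule, 5 cuts → 5 fragments:
  80–94 → 15 bp
  95–149 → 55 bp
  150–165 → 16 bp
  166–175 → 10 bp
  176–215 then 1–79 → 40 + 79 = 119 bp
Sorted largest to smallest: 119, 55, 16, 15, 10 bp.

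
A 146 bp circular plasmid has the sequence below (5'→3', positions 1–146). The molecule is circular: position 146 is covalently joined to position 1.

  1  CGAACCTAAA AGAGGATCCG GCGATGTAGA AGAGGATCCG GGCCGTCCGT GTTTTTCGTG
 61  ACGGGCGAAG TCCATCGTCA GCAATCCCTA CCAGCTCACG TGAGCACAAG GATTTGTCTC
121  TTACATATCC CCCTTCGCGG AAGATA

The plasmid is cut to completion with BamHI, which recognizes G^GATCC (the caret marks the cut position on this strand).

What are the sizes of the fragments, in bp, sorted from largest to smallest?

126, 20 bp

BamHI sites (GGATCC) start at positions 14, 34.
BamHI cuts after the first base of each site, so after positions 14, 34.
Circular molecule, 2 cuts → 2 fragments:
  15–34 → 20 bp
  35–146 then 1–14 → 112 + 14 = 126 bp
Sorted largest to smallest: 126, 20 bp.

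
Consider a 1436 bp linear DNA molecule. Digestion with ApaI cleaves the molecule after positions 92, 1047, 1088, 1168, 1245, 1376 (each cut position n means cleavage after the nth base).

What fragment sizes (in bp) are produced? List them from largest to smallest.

Linear molecule, 6 cuts → 7 fragments:
  92 − 0 = 92 bp
  1047 − 92 = 955 bp
  1088 − 1047 = 41 bp
  1168 − 1088 = 80 bp
  1245 − 1168 = 77 bp
  1376 − 1245 = 131 bp
  1436 − 1376 = 60 bp
Sorted largest to smallest: 955, 131, 92, 80, 77, 60, 41 bp.

955, 131, 92, 80, 77, 60, 41 bp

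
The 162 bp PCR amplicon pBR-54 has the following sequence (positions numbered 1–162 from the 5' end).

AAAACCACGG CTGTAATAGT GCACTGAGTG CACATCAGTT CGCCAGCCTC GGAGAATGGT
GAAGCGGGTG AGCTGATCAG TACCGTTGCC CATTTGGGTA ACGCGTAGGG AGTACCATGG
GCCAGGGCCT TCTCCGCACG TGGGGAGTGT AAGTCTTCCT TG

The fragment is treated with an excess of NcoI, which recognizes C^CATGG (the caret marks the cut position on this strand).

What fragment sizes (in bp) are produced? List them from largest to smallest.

The NcoI site (CCATGG) starts at position 115.
NcoI cuts after the first base of each site, so after position 115.
Linear molecule, 1 cut → 2 fragments:
  1–115 → 115 bp
  116–162 → 47 bp
Sorted largest to smallest: 115, 47 bp.

115, 47 bp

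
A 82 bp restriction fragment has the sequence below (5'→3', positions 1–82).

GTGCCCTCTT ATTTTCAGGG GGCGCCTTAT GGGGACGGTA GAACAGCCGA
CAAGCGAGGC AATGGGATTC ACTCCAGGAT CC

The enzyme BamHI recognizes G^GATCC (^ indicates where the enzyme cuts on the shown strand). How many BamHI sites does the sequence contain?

1

GGATCC occurs starting at position 77.
BamHI cuts at 1 site.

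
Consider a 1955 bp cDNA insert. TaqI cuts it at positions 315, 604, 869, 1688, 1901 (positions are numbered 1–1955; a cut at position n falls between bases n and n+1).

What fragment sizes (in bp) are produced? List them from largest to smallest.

819, 315, 289, 265, 213, 54 bp

Linear molecule, 5 cuts → 6 fragments:
  315 − 0 = 315 bp
  604 − 315 = 289 bp
  869 − 604 = 265 bp
  1688 − 869 = 819 bp
  1901 − 1688 = 213 bp
  1955 − 1901 = 54 bp
Sorted largest to smallest: 819, 315, 289, 265, 213, 54 bp.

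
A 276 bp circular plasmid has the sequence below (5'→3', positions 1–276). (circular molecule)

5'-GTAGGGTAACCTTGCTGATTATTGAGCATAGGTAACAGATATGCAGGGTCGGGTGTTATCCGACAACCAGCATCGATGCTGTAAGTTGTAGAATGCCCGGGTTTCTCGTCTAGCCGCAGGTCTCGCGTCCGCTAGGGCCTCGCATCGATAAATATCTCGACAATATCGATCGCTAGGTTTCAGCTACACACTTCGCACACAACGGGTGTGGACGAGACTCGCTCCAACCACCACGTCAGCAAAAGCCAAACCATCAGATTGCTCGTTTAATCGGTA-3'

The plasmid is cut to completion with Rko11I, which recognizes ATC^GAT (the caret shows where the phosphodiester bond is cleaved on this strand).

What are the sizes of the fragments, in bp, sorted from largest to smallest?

Rko11I sites (ATCGAT) start at positions 72, 144, 165.
Rko11I cuts after base 3 of each site, so after positions 74, 146, 167.
Circular molecule, 3 cuts → 3 fragments:
  75–146 → 72 bp
  147–167 → 21 bp
  168–276 then 1–74 → 109 + 74 = 183 bp
Sorted largest to smallest: 183, 72, 21 bp.

183, 72, 21 bp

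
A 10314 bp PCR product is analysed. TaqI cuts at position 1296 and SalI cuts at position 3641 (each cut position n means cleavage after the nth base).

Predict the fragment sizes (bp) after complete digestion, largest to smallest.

6673, 2345, 1296 bp

Combined cut positions (sorted): 1296, 3641.
Linear molecule, 2 cuts → 3 fragments:
  1296 − 0 = 1296 bp
  3641 − 1296 = 2345 bp
  10314 − 3641 = 6673 bp
Sorted largest to smallest: 6673, 2345, 1296 bp.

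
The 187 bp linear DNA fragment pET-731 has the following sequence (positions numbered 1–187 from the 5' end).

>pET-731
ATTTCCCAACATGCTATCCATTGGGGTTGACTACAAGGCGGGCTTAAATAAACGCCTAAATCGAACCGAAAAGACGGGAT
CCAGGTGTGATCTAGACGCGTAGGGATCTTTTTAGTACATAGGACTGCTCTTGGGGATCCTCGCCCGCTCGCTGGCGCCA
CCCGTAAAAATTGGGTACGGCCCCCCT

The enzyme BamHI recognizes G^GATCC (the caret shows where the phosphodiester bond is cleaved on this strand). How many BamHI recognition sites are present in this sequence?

GGATCC occurs starting at positions 77, 135.
BamHI cuts at 2 sites.

2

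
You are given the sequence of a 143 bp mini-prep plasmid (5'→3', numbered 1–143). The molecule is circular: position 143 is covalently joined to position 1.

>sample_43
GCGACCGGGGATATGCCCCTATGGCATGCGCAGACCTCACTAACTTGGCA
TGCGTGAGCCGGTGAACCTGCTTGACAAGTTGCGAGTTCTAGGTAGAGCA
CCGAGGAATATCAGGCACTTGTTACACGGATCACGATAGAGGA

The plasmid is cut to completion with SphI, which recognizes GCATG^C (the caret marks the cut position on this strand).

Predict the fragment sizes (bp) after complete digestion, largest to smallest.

SphI sites (GCATGC) start at positions 24, 48.
SphI cuts after base 5 of each site (before the last base), so after positions 28, 52.
Circular molecule, 2 cuts → 2 fragments:
  29–52 → 24 bp
  53–143 then 1–28 → 91 + 28 = 119 bp
Sorted largest to smallest: 119, 24 bp.

119, 24 bp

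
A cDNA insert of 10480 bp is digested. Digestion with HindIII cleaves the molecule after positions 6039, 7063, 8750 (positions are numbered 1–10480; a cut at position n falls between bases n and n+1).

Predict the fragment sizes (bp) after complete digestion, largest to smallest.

Linear molecule, 3 cuts → 4 fragments:
  6039 − 0 = 6039 bp
  7063 − 6039 = 1024 bp
  8750 − 7063 = 1687 bp
  10480 − 8750 = 1730 bp
Sorted largest to smallest: 6039, 1730, 1687, 1024 bp.

6039, 1730, 1687, 1024 bp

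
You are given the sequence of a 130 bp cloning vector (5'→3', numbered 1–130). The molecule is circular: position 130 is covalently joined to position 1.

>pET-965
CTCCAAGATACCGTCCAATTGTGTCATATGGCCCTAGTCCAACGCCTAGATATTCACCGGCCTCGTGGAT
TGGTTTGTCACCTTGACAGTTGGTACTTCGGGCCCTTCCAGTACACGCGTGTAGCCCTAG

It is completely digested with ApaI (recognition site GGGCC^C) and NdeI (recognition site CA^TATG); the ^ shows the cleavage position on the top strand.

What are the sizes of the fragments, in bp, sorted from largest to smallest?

78, 52 bp

The ApaI site (GGGCCC) starts at position 100.
ApaI cuts after base 5 of each site (before the last base), so after position 104.
The NdeI site (CATATG) starts at position 25.
NdeI cuts after base 2 of each site, so after position 26.
Combined cut positions: 26, 104.
Circular molecule, 2 cuts → 2 fragments:
  27–104 → 78 bp
  105–130 then 1–26 → 26 + 26 = 52 bp
Sorted largest to smallest: 78, 52 bp.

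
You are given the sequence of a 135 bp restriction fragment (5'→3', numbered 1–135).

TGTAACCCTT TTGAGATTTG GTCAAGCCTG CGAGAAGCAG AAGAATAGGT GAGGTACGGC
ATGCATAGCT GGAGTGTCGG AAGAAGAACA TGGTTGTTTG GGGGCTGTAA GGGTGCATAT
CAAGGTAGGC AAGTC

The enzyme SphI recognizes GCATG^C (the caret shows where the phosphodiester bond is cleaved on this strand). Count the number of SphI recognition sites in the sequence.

GCATGC occurs starting at position 59.
SphI cuts at 1 site.

1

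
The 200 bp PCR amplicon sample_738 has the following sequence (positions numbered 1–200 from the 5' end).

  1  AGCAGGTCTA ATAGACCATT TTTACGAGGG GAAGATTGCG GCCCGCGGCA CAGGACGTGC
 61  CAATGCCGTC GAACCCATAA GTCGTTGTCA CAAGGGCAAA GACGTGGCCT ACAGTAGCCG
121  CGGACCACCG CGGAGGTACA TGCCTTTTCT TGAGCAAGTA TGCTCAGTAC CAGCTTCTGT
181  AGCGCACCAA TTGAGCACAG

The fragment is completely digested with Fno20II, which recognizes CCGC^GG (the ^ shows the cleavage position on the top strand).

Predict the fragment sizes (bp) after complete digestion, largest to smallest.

75, 69, 46, 10 bp

Fno20II sites (CCGCGG) start at positions 43, 118, 128.
Fno20II cuts after base 4 of each site, so after positions 46, 121, 131.
Linear molecule, 3 cuts → 4 fragments:
  1–46 → 46 bp
  47–121 → 75 bp
  122–131 → 10 bp
  132–200 → 69 bp
Sorted largest to smallest: 75, 69, 46, 10 bp.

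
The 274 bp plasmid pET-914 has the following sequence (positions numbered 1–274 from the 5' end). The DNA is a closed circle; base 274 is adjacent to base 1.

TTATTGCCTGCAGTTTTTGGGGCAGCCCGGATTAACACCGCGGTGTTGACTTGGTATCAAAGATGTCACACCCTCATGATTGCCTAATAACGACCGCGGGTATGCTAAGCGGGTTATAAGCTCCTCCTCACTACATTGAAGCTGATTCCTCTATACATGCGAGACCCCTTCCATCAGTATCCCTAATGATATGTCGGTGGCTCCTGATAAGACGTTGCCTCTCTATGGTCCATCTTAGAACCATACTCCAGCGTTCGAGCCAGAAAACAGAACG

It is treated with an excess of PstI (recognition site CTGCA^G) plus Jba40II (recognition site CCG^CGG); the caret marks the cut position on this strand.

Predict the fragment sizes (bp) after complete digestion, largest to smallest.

190, 56, 28 bp

The PstI site (CTGCAG) starts at position 8.
PstI cuts after base 5 of each site (before the last base), so after position 12.
Jba40II sites (CCGCGG) start at positions 38, 94.
Jba40II cuts after base 3 of each site, so after positions 40, 96.
Combined cut positions: 12, 40, 96.
Circular molecule, 3 cuts → 3 fragments:
  13–40 → 28 bp
  41–96 → 56 bp
  97–274 then 1–12 → 178 + 12 = 190 bp
Sorted largest to smallest: 190, 56, 28 bp.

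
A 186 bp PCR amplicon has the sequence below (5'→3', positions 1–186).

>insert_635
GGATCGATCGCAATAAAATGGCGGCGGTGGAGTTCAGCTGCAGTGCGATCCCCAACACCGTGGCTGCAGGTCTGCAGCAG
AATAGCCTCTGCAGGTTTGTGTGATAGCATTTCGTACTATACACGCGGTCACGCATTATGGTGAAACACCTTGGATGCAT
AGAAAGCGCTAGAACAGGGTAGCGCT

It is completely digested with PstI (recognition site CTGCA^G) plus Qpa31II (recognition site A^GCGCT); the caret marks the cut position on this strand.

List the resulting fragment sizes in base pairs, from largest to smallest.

72, 42, 26, 17, 16, 8, 5 bp

PstI sites (CTGCAG) start at positions 38, 64, 72, 89.
PstI cuts after base 5 of each site (before the last base), so after positions 42, 68, 76, 93.
Qpa31II sites (AGCGCT) start at positions 165, 181.
Qpa31II cuts after the first base of each site, so after positions 165, 181.
Combined cut positions: 42, 68, 76, 93, 165, 181.
Linear molecule, 6 cuts → 7 fragments:
  1–42 → 42 bp
  43–68 → 26 bp
  69–76 → 8 bp
  77–93 → 17 bp
  94–165 → 72 bp
  166–181 → 16 bp
  182–186 → 5 bp
Sorted largest to smallest: 72, 42, 26, 17, 16, 8, 5 bp.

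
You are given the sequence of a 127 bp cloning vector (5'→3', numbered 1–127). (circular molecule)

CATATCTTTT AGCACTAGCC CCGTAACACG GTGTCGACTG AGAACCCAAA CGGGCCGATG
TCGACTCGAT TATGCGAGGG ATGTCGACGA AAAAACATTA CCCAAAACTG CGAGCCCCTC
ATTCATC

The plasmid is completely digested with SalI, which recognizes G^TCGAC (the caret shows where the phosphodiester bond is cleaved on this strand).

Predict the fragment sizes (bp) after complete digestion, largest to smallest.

SalI sites (GTCGAC) start at positions 33, 60, 83.
SalI cuts after the first base of each site, so after positions 33, 60, 83.
Circular molecule, 3 cuts → 3 fragments:
  34–60 → 27 bp
  61–83 → 23 bp
  84–127 then 1–33 → 44 + 33 = 77 bp
Sorted largest to smallest: 77, 27, 23 bp.

77, 27, 23 bp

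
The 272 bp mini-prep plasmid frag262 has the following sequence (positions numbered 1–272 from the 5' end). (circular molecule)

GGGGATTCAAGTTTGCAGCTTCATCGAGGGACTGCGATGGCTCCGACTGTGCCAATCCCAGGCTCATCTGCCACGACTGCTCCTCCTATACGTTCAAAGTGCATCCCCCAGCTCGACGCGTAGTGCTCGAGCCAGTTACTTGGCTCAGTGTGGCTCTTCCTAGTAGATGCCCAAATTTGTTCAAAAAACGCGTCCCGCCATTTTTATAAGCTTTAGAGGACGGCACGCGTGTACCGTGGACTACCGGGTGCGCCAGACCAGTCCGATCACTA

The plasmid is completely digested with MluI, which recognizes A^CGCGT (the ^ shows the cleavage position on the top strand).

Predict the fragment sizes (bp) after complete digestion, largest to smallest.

MluI sites (ACGCGT) start at positions 116, 188, 225.
MluI cuts after the first base of each site, so after positions 116, 188, 225.
Circular molecule, 3 cuts → 3 fragments:
  117–188 → 72 bp
  189–225 → 37 bp
  226–272 then 1–116 → 47 + 116 = 163 bp
Sorted largest to smallest: 163, 72, 37 bp.

163, 72, 37 bp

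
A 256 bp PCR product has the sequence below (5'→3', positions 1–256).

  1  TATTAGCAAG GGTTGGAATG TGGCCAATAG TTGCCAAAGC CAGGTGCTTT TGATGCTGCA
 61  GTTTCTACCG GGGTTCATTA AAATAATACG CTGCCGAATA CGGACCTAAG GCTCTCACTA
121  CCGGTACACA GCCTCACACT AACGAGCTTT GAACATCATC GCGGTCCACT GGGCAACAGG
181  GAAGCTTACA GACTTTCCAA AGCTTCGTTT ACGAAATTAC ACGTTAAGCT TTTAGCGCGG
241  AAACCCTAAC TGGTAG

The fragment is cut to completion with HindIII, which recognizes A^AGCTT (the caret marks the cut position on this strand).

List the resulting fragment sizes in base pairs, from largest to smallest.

182, 30, 26, 18 bp

HindIII sites (AAGCTT) start at positions 182, 200, 226.
HindIII cuts after the first base of each site, so after positions 182, 200, 226.
Linear molecule, 3 cuts → 4 fragments:
  1–182 → 182 bp
  183–200 → 18 bp
  201–226 → 26 bp
  227–256 → 30 bp
Sorted largest to smallest: 182, 30, 26, 18 bp.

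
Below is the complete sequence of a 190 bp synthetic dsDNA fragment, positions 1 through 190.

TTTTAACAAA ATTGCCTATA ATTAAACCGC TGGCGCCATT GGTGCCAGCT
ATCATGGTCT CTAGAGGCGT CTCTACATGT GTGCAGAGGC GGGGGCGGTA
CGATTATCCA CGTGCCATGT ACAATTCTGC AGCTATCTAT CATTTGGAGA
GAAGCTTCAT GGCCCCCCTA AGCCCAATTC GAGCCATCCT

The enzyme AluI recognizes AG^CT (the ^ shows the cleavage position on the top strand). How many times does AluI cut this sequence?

AGCT occurs starting at positions 47, 131, 153.
AluI cuts at 3 sites.

3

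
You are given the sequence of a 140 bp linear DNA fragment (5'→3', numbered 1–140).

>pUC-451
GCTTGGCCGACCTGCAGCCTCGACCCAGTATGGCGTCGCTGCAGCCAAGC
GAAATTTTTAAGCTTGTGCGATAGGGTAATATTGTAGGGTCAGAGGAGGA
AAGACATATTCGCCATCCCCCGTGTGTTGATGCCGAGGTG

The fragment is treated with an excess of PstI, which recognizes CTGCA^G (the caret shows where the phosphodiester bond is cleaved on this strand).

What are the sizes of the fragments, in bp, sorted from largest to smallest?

97, 27, 16 bp

PstI sites (CTGCAG) start at positions 12, 39.
PstI cuts after base 5 of each site (before the last base), so after positions 16, 43.
Linear molecule, 2 cuts → 3 fragments:
  1–16 → 16 bp
  17–43 → 27 bp
  44–140 → 97 bp
Sorted largest to smallest: 97, 27, 16 bp.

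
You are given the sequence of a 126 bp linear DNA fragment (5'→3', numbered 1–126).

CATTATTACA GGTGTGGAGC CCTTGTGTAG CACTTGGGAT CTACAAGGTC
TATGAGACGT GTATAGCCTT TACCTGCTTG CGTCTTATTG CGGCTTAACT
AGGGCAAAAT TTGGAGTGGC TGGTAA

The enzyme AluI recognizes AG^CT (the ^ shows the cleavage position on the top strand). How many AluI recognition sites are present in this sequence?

0

No occurrence of AGCT is present in the sequence.
AluI does not cut: 0 sites.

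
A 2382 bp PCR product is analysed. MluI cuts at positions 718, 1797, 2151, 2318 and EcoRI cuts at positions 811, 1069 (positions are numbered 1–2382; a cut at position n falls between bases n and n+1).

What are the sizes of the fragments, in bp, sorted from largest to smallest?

728, 718, 354, 258, 167, 93, 64 bp

Combined cut positions (sorted): 718, 811, 1069, 1797, 2151, 2318.
Linear molecule, 6 cuts → 7 fragments:
  718 − 0 = 718 bp
  811 − 718 = 93 bp
  1069 − 811 = 258 bp
  1797 − 1069 = 728 bp
  2151 − 1797 = 354 bp
  2318 − 2151 = 167 bp
  2382 − 2318 = 64 bp
Sorted largest to smallest: 728, 718, 354, 258, 167, 93, 64 bp.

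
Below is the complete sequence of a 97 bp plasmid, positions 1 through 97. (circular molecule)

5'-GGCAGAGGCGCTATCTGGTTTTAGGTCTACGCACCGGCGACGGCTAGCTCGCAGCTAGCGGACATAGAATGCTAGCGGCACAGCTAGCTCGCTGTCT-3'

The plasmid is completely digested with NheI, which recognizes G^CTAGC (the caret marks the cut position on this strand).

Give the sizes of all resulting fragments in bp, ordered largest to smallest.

57, 17, 12, 11 bp

NheI sites (GCTAGC) start at positions 43, 54, 71, 83.
NheI cuts after the first base of each site, so after positions 43, 54, 71, 83.
Circular molecule, 4 cuts → 4 fragments:
  44–54 → 11 bp
  55–71 → 17 bp
  72–83 → 12 bp
  84–97 then 1–43 → 14 + 43 = 57 bp
Sorted largest to smallest: 57, 17, 12, 11 bp.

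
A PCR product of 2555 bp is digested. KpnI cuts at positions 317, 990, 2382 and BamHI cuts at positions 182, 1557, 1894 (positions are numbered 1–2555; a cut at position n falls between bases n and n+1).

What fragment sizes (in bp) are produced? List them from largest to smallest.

673, 567, 488, 337, 182, 173, 135 bp

Combined cut positions (sorted): 182, 317, 990, 1557, 1894, 2382.
Linear molecule, 6 cuts → 7 fragments:
  182 − 0 = 182 bp
  317 − 182 = 135 bp
  990 − 317 = 673 bp
  1557 − 990 = 567 bp
  1894 − 1557 = 337 bp
  2382 − 1894 = 488 bp
  2555 − 2382 = 173 bp
Sorted largest to smallest: 673, 567, 488, 337, 182, 173, 135 bp.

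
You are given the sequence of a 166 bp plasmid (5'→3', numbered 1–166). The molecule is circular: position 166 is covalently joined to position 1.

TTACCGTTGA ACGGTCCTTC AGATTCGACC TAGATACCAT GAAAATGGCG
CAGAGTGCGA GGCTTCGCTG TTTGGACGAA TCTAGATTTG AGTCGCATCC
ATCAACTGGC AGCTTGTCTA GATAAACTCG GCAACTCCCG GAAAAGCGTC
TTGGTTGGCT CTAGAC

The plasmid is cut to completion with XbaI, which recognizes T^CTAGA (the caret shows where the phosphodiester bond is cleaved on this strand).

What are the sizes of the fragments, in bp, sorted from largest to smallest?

XbaI sites (TCTAGA) start at positions 81, 117, 160.
XbaI cuts after the first base of each site, so after positions 81, 117, 160.
Circular molecule, 3 cuts → 3 fragments:
  82–117 → 36 bp
  118–160 → 43 bp
  161–166 then 1–81 → 6 + 81 = 87 bp
Sorted largest to smallest: 87, 43, 36 bp.

87, 43, 36 bp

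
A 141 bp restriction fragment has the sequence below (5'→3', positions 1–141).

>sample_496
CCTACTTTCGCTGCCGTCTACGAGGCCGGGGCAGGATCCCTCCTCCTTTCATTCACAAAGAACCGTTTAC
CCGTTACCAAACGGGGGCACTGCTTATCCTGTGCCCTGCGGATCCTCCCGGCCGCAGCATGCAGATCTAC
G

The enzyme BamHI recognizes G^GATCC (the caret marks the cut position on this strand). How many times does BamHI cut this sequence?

2

GGATCC occurs starting at positions 34, 110.
BamHI cuts at 2 sites.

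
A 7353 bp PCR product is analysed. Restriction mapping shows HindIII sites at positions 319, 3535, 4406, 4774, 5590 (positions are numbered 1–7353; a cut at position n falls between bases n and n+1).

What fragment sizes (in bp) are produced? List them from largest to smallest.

3216, 1763, 871, 816, 368, 319 bp

Linear molecule, 5 cuts → 6 fragments:
  319 − 0 = 319 bp
  3535 − 319 = 3216 bp
  4406 − 3535 = 871 bp
  4774 − 4406 = 368 bp
  5590 − 4774 = 816 bp
  7353 − 5590 = 1763 bp
Sorted largest to smallest: 3216, 1763, 871, 816, 368, 319 bp.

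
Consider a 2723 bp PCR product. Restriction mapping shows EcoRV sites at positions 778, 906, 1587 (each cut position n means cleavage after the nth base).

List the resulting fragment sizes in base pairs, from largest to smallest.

Linear molecule, 3 cuts → 4 fragments:
  778 − 0 = 778 bp
  906 − 778 = 128 bp
  1587 − 906 = 681 bp
  2723 − 1587 = 1136 bp
Sorted largest to smallest: 1136, 778, 681, 128 bp.

1136, 778, 681, 128 bp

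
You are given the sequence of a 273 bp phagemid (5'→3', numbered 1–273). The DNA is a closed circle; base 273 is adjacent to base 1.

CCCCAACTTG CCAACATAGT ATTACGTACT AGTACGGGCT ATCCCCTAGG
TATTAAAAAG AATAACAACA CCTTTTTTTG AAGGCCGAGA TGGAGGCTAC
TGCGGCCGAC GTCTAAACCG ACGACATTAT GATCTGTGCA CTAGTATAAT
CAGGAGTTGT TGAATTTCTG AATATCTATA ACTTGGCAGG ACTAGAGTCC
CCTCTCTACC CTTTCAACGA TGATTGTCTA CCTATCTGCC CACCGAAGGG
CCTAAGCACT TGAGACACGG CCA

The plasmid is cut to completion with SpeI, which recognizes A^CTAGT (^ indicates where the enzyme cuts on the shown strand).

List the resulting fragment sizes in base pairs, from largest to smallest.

SpeI sites (ACTAGT) start at positions 28, 140.
SpeI cuts after the first base of each site, so after positions 28, 140.
Circular molecule, 2 cuts → 2 fragments:
  29–140 → 112 bp
  141–273 then 1–28 → 133 + 28 = 161 bp
Sorted largest to smallest: 161, 112 bp.

161, 112 bp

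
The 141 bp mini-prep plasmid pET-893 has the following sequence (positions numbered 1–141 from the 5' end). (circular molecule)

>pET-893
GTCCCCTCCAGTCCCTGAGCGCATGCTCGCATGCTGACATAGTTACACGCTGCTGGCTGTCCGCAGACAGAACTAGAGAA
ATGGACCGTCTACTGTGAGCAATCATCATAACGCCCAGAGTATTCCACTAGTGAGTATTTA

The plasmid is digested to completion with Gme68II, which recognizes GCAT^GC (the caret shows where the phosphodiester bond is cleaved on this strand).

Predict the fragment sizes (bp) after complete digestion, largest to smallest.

133, 8 bp

Gme68II sites (GCATGC) start at positions 21, 29.
Gme68II cuts after base 4 of each site, so after positions 24, 32.
Circular molecule, 2 cuts → 2 fragments:
  25–32 → 8 bp
  33–141 then 1–24 → 109 + 24 = 133 bp
Sorted largest to smallest: 133, 8 bp.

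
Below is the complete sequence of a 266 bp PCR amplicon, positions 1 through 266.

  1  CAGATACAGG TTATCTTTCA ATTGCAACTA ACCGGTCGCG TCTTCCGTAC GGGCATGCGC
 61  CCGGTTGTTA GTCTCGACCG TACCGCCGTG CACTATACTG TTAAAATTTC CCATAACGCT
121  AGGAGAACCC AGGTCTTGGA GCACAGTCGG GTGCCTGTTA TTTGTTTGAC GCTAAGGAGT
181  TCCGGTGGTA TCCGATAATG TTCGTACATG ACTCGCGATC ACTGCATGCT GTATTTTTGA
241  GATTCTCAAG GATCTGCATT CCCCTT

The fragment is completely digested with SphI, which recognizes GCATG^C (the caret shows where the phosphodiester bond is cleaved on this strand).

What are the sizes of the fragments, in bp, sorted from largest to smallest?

171, 57, 38 bp

SphI sites (GCATGC) start at positions 53, 224.
SphI cuts after base 5 of each site (before the last base), so after positions 57, 228.
Linear molecule, 2 cuts → 3 fragments:
  1–57 → 57 bp
  58–228 → 171 bp
  229–266 → 38 bp
Sorted largest to smallest: 171, 57, 38 bp.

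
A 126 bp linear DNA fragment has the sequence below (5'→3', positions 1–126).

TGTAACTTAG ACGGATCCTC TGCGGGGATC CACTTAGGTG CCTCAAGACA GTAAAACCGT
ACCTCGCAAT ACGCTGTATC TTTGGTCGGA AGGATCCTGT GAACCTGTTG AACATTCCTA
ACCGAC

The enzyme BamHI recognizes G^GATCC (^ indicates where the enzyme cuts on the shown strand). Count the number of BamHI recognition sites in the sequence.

GGATCC occurs starting at positions 13, 26, 92.
BamHI cuts at 3 sites.

3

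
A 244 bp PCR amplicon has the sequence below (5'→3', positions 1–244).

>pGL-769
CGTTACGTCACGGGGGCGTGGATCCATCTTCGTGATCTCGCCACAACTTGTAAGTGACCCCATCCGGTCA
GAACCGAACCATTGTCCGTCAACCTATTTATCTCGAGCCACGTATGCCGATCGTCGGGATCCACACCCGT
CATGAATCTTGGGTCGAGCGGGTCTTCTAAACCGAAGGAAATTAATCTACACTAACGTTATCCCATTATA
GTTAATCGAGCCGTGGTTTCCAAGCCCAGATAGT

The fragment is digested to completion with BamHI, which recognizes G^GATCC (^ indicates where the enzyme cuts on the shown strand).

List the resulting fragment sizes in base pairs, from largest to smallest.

BamHI sites (GGATCC) start at positions 20, 127.
BamHI cuts after the first base of each site, so after positions 20, 127.
Linear molecule, 2 cuts → 3 fragments:
  1–20 → 20 bp
  21–127 → 107 bp
  128–244 → 117 bp
Sorted largest to smallest: 117, 107, 20 bp.

117, 107, 20 bp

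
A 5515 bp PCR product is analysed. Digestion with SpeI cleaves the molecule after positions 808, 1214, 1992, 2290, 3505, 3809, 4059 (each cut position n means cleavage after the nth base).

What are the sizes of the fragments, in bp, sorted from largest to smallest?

Linear molecule, 7 cuts → 8 fragments:
  808 − 0 = 808 bp
  1214 − 808 = 406 bp
  1992 − 1214 = 778 bp
  2290 − 1992 = 298 bp
  3505 − 2290 = 1215 bp
  3809 − 3505 = 304 bp
  4059 − 3809 = 250 bp
  5515 − 4059 = 1456 bp
Sorted largest to smallest: 1456, 1215, 808, 778, 406, 304, 298, 250 bp.

1456, 1215, 808, 778, 406, 304, 298, 250 bp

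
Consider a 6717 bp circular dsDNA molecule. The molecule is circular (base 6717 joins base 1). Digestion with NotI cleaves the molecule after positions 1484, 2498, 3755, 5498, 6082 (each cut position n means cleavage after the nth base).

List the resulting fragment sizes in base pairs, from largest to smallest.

2119, 1743, 1257, 1014, 584 bp

Circular molecule, 5 cuts → 5 fragments:
  2498 − 1484 = 1014 bp
  3755 − 2498 = 1257 bp
  5498 − 3755 = 1743 bp
  6082 − 5498 = 584 bp
  wrap: 6717 − 6082 + 1484 = 2119 bp
Sorted largest to smallest: 2119, 1743, 1257, 1014, 584 bp.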